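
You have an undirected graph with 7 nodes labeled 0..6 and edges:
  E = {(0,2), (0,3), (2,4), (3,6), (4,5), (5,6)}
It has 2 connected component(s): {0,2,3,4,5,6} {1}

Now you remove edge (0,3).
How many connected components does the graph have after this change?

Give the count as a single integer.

Answer: 2

Derivation:
Initial component count: 2
Remove (0,3): not a bridge. Count unchanged: 2.
  After removal, components: {0,2,3,4,5,6} {1}
New component count: 2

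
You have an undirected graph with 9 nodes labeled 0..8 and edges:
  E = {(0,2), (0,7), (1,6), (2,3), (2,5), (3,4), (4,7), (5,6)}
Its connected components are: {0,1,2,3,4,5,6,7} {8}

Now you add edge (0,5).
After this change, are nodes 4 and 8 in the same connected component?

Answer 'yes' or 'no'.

Initial components: {0,1,2,3,4,5,6,7} {8}
Adding edge (0,5): both already in same component {0,1,2,3,4,5,6,7}. No change.
New components: {0,1,2,3,4,5,6,7} {8}
Are 4 and 8 in the same component? no

Answer: no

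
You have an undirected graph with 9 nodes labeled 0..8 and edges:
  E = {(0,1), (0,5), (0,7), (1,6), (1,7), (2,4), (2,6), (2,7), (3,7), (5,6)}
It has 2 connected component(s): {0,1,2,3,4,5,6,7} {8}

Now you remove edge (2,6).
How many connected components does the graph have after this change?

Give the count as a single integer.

Answer: 2

Derivation:
Initial component count: 2
Remove (2,6): not a bridge. Count unchanged: 2.
  After removal, components: {0,1,2,3,4,5,6,7} {8}
New component count: 2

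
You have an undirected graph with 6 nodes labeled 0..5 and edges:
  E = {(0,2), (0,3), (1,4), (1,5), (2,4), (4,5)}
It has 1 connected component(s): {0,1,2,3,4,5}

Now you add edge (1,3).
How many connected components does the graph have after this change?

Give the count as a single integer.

Initial component count: 1
Add (1,3): endpoints already in same component. Count unchanged: 1.
New component count: 1

Answer: 1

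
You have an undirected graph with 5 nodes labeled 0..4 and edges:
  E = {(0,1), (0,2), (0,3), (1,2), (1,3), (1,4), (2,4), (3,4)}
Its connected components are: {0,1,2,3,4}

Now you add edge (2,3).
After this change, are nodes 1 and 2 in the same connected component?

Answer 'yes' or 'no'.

Answer: yes

Derivation:
Initial components: {0,1,2,3,4}
Adding edge (2,3): both already in same component {0,1,2,3,4}. No change.
New components: {0,1,2,3,4}
Are 1 and 2 in the same component? yes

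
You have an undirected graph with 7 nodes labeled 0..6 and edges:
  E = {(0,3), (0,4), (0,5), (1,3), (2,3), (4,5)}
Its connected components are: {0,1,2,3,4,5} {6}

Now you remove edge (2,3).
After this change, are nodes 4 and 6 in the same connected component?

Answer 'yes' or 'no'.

Answer: no

Derivation:
Initial components: {0,1,2,3,4,5} {6}
Removing edge (2,3): it was a bridge — component count 2 -> 3.
New components: {0,1,3,4,5} {2} {6}
Are 4 and 6 in the same component? no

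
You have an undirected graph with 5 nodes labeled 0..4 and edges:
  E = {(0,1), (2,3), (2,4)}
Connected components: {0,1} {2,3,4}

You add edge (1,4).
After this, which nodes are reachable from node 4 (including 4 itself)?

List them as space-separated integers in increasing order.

Answer: 0 1 2 3 4

Derivation:
Before: nodes reachable from 4: {2,3,4}
Adding (1,4): merges 4's component with another. Reachability grows.
After: nodes reachable from 4: {0,1,2,3,4}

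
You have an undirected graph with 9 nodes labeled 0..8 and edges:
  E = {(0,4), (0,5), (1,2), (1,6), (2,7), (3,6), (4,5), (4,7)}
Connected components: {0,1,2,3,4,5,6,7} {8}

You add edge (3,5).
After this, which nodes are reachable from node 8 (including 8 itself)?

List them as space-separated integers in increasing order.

Answer: 8

Derivation:
Before: nodes reachable from 8: {8}
Adding (3,5): both endpoints already in same component. Reachability from 8 unchanged.
After: nodes reachable from 8: {8}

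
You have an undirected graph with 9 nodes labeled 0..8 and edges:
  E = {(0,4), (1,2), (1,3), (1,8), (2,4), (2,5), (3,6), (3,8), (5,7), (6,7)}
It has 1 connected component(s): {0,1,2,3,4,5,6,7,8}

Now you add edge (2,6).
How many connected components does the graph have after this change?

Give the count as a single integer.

Answer: 1

Derivation:
Initial component count: 1
Add (2,6): endpoints already in same component. Count unchanged: 1.
New component count: 1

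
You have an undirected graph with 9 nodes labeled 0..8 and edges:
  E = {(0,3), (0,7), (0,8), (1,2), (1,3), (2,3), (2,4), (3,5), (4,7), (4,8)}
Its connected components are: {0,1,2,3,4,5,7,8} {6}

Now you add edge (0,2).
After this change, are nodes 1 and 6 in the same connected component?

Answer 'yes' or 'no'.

Answer: no

Derivation:
Initial components: {0,1,2,3,4,5,7,8} {6}
Adding edge (0,2): both already in same component {0,1,2,3,4,5,7,8}. No change.
New components: {0,1,2,3,4,5,7,8} {6}
Are 1 and 6 in the same component? no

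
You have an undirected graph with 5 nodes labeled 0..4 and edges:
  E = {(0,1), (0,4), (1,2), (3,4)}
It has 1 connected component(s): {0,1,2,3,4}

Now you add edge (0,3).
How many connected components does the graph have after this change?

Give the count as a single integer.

Initial component count: 1
Add (0,3): endpoints already in same component. Count unchanged: 1.
New component count: 1

Answer: 1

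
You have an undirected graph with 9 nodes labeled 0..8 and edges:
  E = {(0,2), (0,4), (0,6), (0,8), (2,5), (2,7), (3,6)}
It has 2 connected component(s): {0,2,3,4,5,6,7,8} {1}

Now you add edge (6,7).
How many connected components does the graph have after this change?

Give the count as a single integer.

Answer: 2

Derivation:
Initial component count: 2
Add (6,7): endpoints already in same component. Count unchanged: 2.
New component count: 2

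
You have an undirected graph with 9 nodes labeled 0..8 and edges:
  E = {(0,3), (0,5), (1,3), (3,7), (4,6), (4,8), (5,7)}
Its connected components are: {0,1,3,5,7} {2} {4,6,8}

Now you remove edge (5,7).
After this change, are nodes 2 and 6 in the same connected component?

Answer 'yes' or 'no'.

Initial components: {0,1,3,5,7} {2} {4,6,8}
Removing edge (5,7): not a bridge — component count unchanged at 3.
New components: {0,1,3,5,7} {2} {4,6,8}
Are 2 and 6 in the same component? no

Answer: no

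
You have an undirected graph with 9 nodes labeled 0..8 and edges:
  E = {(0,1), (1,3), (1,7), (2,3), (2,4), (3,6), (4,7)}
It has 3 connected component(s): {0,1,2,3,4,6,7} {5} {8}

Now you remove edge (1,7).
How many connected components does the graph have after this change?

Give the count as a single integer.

Initial component count: 3
Remove (1,7): not a bridge. Count unchanged: 3.
  After removal, components: {0,1,2,3,4,6,7} {5} {8}
New component count: 3

Answer: 3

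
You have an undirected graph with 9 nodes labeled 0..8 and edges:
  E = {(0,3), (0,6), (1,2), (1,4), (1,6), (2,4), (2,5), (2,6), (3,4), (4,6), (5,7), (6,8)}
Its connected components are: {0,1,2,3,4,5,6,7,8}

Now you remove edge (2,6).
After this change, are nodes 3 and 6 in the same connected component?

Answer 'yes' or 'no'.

Answer: yes

Derivation:
Initial components: {0,1,2,3,4,5,6,7,8}
Removing edge (2,6): not a bridge — component count unchanged at 1.
New components: {0,1,2,3,4,5,6,7,8}
Are 3 and 6 in the same component? yes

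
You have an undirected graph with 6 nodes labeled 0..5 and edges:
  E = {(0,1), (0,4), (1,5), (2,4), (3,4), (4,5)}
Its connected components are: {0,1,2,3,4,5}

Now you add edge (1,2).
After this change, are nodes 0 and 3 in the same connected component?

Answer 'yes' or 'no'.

Initial components: {0,1,2,3,4,5}
Adding edge (1,2): both already in same component {0,1,2,3,4,5}. No change.
New components: {0,1,2,3,4,5}
Are 0 and 3 in the same component? yes

Answer: yes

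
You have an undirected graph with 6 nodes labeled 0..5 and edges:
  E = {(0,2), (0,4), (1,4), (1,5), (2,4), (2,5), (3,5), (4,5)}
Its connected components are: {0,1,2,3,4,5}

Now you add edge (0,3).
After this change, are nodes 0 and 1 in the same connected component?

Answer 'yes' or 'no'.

Initial components: {0,1,2,3,4,5}
Adding edge (0,3): both already in same component {0,1,2,3,4,5}. No change.
New components: {0,1,2,3,4,5}
Are 0 and 1 in the same component? yes

Answer: yes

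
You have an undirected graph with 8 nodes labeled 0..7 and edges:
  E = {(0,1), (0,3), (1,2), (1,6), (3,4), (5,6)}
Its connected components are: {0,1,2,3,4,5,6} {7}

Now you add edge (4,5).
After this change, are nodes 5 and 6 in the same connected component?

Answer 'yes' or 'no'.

Answer: yes

Derivation:
Initial components: {0,1,2,3,4,5,6} {7}
Adding edge (4,5): both already in same component {0,1,2,3,4,5,6}. No change.
New components: {0,1,2,3,4,5,6} {7}
Are 5 and 6 in the same component? yes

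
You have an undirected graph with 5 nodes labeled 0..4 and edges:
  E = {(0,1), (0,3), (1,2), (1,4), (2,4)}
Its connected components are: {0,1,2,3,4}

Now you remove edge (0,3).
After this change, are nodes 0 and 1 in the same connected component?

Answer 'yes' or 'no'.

Initial components: {0,1,2,3,4}
Removing edge (0,3): it was a bridge — component count 1 -> 2.
New components: {0,1,2,4} {3}
Are 0 and 1 in the same component? yes

Answer: yes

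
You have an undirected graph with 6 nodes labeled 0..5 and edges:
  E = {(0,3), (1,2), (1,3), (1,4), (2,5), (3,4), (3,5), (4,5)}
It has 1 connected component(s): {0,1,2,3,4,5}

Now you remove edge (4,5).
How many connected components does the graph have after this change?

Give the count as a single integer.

Initial component count: 1
Remove (4,5): not a bridge. Count unchanged: 1.
  After removal, components: {0,1,2,3,4,5}
New component count: 1

Answer: 1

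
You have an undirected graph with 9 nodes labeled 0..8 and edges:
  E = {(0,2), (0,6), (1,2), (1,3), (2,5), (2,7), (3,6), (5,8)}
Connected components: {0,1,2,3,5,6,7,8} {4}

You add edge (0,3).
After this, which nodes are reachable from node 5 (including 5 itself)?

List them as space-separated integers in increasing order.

Answer: 0 1 2 3 5 6 7 8

Derivation:
Before: nodes reachable from 5: {0,1,2,3,5,6,7,8}
Adding (0,3): both endpoints already in same component. Reachability from 5 unchanged.
After: nodes reachable from 5: {0,1,2,3,5,6,7,8}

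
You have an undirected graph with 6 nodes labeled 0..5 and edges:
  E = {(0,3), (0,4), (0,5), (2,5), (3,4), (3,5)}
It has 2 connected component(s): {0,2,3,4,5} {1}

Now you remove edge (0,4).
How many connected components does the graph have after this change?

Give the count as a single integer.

Answer: 2

Derivation:
Initial component count: 2
Remove (0,4): not a bridge. Count unchanged: 2.
  After removal, components: {0,2,3,4,5} {1}
New component count: 2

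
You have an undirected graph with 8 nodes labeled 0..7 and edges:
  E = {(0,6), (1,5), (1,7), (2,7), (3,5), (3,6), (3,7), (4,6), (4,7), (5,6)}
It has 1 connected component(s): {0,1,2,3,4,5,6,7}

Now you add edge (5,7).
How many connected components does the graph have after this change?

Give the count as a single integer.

Initial component count: 1
Add (5,7): endpoints already in same component. Count unchanged: 1.
New component count: 1

Answer: 1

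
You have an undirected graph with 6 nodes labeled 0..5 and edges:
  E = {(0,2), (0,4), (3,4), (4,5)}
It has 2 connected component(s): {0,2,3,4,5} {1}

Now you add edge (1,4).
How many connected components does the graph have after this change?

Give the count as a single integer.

Answer: 1

Derivation:
Initial component count: 2
Add (1,4): merges two components. Count decreases: 2 -> 1.
New component count: 1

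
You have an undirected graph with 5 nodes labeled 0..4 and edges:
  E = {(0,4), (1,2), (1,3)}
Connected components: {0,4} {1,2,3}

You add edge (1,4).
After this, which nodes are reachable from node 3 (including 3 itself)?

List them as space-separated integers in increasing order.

Answer: 0 1 2 3 4

Derivation:
Before: nodes reachable from 3: {1,2,3}
Adding (1,4): merges 3's component with another. Reachability grows.
After: nodes reachable from 3: {0,1,2,3,4}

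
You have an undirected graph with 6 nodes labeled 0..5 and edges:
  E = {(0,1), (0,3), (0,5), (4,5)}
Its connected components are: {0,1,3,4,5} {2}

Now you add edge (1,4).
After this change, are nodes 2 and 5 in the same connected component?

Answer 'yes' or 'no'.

Initial components: {0,1,3,4,5} {2}
Adding edge (1,4): both already in same component {0,1,3,4,5}. No change.
New components: {0,1,3,4,5} {2}
Are 2 and 5 in the same component? no

Answer: no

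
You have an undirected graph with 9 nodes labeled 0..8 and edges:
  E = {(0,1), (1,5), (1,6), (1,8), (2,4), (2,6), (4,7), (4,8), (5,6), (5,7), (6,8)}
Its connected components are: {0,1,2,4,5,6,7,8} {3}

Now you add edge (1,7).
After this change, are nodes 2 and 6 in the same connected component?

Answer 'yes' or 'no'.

Answer: yes

Derivation:
Initial components: {0,1,2,4,5,6,7,8} {3}
Adding edge (1,7): both already in same component {0,1,2,4,5,6,7,8}. No change.
New components: {0,1,2,4,5,6,7,8} {3}
Are 2 and 6 in the same component? yes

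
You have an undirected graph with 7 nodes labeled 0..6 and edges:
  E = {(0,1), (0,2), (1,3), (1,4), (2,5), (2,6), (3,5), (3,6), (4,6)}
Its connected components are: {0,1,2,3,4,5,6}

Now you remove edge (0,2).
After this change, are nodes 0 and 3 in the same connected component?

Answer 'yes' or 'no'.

Initial components: {0,1,2,3,4,5,6}
Removing edge (0,2): not a bridge — component count unchanged at 1.
New components: {0,1,2,3,4,5,6}
Are 0 and 3 in the same component? yes

Answer: yes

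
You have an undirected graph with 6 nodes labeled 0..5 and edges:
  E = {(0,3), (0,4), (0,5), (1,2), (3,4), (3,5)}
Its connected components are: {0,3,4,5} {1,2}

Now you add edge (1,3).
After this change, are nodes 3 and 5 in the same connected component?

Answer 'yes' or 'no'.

Answer: yes

Derivation:
Initial components: {0,3,4,5} {1,2}
Adding edge (1,3): merges {1,2} and {0,3,4,5}.
New components: {0,1,2,3,4,5}
Are 3 and 5 in the same component? yes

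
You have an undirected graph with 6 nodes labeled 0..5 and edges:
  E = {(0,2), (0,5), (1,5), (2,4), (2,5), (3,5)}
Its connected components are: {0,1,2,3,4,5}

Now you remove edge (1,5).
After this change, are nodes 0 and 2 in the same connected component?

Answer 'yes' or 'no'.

Answer: yes

Derivation:
Initial components: {0,1,2,3,4,5}
Removing edge (1,5): it was a bridge — component count 1 -> 2.
New components: {0,2,3,4,5} {1}
Are 0 and 2 in the same component? yes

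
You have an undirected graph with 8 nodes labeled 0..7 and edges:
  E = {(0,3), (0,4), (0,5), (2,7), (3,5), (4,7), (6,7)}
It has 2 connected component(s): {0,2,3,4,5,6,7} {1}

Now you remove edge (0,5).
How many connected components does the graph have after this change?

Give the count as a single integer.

Initial component count: 2
Remove (0,5): not a bridge. Count unchanged: 2.
  After removal, components: {0,2,3,4,5,6,7} {1}
New component count: 2

Answer: 2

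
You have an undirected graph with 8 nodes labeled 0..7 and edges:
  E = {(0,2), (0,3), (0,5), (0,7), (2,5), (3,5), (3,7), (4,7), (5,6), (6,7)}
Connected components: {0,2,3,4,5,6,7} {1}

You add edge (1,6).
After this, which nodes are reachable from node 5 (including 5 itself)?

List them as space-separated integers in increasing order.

Before: nodes reachable from 5: {0,2,3,4,5,6,7}
Adding (1,6): merges 5's component with another. Reachability grows.
After: nodes reachable from 5: {0,1,2,3,4,5,6,7}

Answer: 0 1 2 3 4 5 6 7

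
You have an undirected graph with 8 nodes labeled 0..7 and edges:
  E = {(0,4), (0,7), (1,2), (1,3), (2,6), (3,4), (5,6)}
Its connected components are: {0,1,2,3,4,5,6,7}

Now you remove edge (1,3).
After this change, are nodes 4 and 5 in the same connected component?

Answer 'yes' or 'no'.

Initial components: {0,1,2,3,4,5,6,7}
Removing edge (1,3): it was a bridge — component count 1 -> 2.
New components: {0,3,4,7} {1,2,5,6}
Are 4 and 5 in the same component? no

Answer: no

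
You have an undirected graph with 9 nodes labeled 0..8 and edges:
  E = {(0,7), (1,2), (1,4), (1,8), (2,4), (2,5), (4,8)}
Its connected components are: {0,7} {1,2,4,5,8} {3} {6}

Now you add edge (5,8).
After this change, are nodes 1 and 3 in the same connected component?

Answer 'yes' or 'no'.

Initial components: {0,7} {1,2,4,5,8} {3} {6}
Adding edge (5,8): both already in same component {1,2,4,5,8}. No change.
New components: {0,7} {1,2,4,5,8} {3} {6}
Are 1 and 3 in the same component? no

Answer: no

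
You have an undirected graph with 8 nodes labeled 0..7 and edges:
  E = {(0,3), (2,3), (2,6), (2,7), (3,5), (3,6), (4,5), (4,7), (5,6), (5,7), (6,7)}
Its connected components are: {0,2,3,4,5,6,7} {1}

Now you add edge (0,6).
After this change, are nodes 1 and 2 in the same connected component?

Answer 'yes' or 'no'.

Answer: no

Derivation:
Initial components: {0,2,3,4,5,6,7} {1}
Adding edge (0,6): both already in same component {0,2,3,4,5,6,7}. No change.
New components: {0,2,3,4,5,6,7} {1}
Are 1 and 2 in the same component? no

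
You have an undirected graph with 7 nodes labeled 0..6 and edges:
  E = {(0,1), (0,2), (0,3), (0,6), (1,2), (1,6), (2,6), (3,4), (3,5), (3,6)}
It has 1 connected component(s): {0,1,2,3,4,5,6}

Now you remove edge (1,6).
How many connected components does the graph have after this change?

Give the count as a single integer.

Initial component count: 1
Remove (1,6): not a bridge. Count unchanged: 1.
  After removal, components: {0,1,2,3,4,5,6}
New component count: 1

Answer: 1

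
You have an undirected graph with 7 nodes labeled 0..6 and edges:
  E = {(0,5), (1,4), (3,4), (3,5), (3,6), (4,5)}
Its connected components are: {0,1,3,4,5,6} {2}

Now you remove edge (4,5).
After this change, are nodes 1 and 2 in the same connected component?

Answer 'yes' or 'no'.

Answer: no

Derivation:
Initial components: {0,1,3,4,5,6} {2}
Removing edge (4,5): not a bridge — component count unchanged at 2.
New components: {0,1,3,4,5,6} {2}
Are 1 and 2 in the same component? no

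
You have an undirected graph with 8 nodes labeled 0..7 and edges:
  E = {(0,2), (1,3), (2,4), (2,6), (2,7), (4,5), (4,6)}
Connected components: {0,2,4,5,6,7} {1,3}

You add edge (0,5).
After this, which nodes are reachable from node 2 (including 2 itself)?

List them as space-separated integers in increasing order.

Answer: 0 2 4 5 6 7

Derivation:
Before: nodes reachable from 2: {0,2,4,5,6,7}
Adding (0,5): both endpoints already in same component. Reachability from 2 unchanged.
After: nodes reachable from 2: {0,2,4,5,6,7}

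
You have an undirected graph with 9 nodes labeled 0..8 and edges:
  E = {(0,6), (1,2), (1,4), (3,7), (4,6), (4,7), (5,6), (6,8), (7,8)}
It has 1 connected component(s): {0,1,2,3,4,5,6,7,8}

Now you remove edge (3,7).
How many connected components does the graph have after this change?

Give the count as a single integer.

Answer: 2

Derivation:
Initial component count: 1
Remove (3,7): it was a bridge. Count increases: 1 -> 2.
  After removal, components: {0,1,2,4,5,6,7,8} {3}
New component count: 2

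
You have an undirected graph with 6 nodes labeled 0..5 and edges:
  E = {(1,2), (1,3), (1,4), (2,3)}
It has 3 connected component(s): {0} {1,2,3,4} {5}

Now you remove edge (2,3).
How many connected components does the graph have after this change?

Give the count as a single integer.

Answer: 3

Derivation:
Initial component count: 3
Remove (2,3): not a bridge. Count unchanged: 3.
  After removal, components: {0} {1,2,3,4} {5}
New component count: 3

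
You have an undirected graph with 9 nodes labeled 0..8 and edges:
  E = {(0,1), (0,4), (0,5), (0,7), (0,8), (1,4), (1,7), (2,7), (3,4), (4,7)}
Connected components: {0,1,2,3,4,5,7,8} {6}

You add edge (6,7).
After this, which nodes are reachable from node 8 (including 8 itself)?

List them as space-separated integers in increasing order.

Answer: 0 1 2 3 4 5 6 7 8

Derivation:
Before: nodes reachable from 8: {0,1,2,3,4,5,7,8}
Adding (6,7): merges 8's component with another. Reachability grows.
After: nodes reachable from 8: {0,1,2,3,4,5,6,7,8}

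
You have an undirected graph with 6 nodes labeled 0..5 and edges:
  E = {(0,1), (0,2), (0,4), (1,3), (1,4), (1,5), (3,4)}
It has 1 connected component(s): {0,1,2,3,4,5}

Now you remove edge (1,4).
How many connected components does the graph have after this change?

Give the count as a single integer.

Initial component count: 1
Remove (1,4): not a bridge. Count unchanged: 1.
  After removal, components: {0,1,2,3,4,5}
New component count: 1

Answer: 1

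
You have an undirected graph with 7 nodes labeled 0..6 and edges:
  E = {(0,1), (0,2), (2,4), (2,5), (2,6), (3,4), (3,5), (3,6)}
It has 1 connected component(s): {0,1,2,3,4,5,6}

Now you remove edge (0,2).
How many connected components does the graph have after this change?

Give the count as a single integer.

Initial component count: 1
Remove (0,2): it was a bridge. Count increases: 1 -> 2.
  After removal, components: {0,1} {2,3,4,5,6}
New component count: 2

Answer: 2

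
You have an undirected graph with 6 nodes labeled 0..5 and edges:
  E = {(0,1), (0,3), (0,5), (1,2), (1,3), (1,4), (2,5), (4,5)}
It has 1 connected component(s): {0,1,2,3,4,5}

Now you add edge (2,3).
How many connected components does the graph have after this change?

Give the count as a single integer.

Initial component count: 1
Add (2,3): endpoints already in same component. Count unchanged: 1.
New component count: 1

Answer: 1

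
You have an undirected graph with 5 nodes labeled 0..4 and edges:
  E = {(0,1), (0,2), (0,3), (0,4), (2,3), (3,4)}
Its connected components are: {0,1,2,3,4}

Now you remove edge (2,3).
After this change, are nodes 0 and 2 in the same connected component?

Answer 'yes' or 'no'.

Initial components: {0,1,2,3,4}
Removing edge (2,3): not a bridge — component count unchanged at 1.
New components: {0,1,2,3,4}
Are 0 and 2 in the same component? yes

Answer: yes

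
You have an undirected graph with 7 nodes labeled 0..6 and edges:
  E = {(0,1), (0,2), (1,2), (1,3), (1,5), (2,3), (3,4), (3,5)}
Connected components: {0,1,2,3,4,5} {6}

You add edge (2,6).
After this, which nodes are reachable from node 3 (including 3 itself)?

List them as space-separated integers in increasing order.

Answer: 0 1 2 3 4 5 6

Derivation:
Before: nodes reachable from 3: {0,1,2,3,4,5}
Adding (2,6): merges 3's component with another. Reachability grows.
After: nodes reachable from 3: {0,1,2,3,4,5,6}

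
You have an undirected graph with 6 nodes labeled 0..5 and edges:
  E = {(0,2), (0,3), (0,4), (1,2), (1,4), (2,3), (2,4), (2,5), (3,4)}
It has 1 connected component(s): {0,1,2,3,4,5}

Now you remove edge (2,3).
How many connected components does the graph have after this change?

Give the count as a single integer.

Initial component count: 1
Remove (2,3): not a bridge. Count unchanged: 1.
  After removal, components: {0,1,2,3,4,5}
New component count: 1

Answer: 1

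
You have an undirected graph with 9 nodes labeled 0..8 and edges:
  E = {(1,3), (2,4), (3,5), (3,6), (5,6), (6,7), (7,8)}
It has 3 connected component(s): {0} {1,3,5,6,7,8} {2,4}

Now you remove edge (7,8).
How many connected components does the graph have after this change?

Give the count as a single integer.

Initial component count: 3
Remove (7,8): it was a bridge. Count increases: 3 -> 4.
  After removal, components: {0} {1,3,5,6,7} {2,4} {8}
New component count: 4

Answer: 4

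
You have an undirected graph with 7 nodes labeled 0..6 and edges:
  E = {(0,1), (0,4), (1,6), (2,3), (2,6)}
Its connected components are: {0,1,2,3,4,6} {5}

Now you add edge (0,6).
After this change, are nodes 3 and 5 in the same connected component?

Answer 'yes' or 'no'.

Initial components: {0,1,2,3,4,6} {5}
Adding edge (0,6): both already in same component {0,1,2,3,4,6}. No change.
New components: {0,1,2,3,4,6} {5}
Are 3 and 5 in the same component? no

Answer: no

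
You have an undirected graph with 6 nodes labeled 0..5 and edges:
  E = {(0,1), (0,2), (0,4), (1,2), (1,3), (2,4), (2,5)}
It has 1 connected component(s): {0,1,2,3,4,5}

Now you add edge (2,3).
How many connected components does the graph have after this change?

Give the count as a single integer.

Initial component count: 1
Add (2,3): endpoints already in same component. Count unchanged: 1.
New component count: 1

Answer: 1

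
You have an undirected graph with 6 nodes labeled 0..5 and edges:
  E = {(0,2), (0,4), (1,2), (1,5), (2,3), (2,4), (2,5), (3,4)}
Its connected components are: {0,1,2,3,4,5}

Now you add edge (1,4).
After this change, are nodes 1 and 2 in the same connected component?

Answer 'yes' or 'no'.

Initial components: {0,1,2,3,4,5}
Adding edge (1,4): both already in same component {0,1,2,3,4,5}. No change.
New components: {0,1,2,3,4,5}
Are 1 and 2 in the same component? yes

Answer: yes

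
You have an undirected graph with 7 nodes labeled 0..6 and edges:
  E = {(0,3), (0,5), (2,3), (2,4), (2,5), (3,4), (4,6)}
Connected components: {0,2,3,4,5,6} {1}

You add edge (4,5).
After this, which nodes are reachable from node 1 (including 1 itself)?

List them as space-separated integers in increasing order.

Answer: 1

Derivation:
Before: nodes reachable from 1: {1}
Adding (4,5): both endpoints already in same component. Reachability from 1 unchanged.
After: nodes reachable from 1: {1}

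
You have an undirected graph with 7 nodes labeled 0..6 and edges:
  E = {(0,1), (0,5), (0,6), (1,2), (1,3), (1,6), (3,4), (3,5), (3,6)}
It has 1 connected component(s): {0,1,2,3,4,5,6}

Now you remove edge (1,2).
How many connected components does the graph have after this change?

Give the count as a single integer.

Initial component count: 1
Remove (1,2): it was a bridge. Count increases: 1 -> 2.
  After removal, components: {0,1,3,4,5,6} {2}
New component count: 2

Answer: 2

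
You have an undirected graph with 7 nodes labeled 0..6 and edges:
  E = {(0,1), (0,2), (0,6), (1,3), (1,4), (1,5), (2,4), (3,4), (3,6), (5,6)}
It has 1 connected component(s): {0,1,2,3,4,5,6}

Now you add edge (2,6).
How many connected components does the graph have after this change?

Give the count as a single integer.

Initial component count: 1
Add (2,6): endpoints already in same component. Count unchanged: 1.
New component count: 1

Answer: 1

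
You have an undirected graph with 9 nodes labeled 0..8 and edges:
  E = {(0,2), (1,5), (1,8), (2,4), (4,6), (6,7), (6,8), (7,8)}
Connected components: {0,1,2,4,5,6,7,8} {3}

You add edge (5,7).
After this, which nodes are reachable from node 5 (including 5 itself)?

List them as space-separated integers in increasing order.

Answer: 0 1 2 4 5 6 7 8

Derivation:
Before: nodes reachable from 5: {0,1,2,4,5,6,7,8}
Adding (5,7): both endpoints already in same component. Reachability from 5 unchanged.
After: nodes reachable from 5: {0,1,2,4,5,6,7,8}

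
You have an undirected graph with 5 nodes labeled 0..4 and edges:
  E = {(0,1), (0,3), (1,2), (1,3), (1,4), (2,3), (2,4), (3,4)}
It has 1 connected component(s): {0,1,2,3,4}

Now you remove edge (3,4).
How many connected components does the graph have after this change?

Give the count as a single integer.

Initial component count: 1
Remove (3,4): not a bridge. Count unchanged: 1.
  After removal, components: {0,1,2,3,4}
New component count: 1

Answer: 1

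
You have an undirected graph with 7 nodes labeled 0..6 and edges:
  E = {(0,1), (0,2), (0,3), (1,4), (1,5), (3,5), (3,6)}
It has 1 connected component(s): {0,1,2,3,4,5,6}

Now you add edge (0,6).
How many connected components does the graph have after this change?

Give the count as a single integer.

Initial component count: 1
Add (0,6): endpoints already in same component. Count unchanged: 1.
New component count: 1

Answer: 1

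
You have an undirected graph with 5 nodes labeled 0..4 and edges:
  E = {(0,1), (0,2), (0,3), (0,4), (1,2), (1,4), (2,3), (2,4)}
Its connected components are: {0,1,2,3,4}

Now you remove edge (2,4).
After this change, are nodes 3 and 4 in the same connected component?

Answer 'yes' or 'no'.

Initial components: {0,1,2,3,4}
Removing edge (2,4): not a bridge — component count unchanged at 1.
New components: {0,1,2,3,4}
Are 3 and 4 in the same component? yes

Answer: yes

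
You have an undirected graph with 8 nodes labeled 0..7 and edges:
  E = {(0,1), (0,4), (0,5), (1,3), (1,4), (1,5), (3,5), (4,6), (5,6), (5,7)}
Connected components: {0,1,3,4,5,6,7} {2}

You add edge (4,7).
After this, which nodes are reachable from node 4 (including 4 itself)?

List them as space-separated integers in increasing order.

Answer: 0 1 3 4 5 6 7

Derivation:
Before: nodes reachable from 4: {0,1,3,4,5,6,7}
Adding (4,7): both endpoints already in same component. Reachability from 4 unchanged.
After: nodes reachable from 4: {0,1,3,4,5,6,7}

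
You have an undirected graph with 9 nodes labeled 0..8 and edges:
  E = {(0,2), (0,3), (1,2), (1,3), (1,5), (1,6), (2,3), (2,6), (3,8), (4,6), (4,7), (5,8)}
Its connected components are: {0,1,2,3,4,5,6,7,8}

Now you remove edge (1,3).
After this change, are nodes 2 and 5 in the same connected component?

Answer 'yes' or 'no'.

Answer: yes

Derivation:
Initial components: {0,1,2,3,4,5,6,7,8}
Removing edge (1,3): not a bridge — component count unchanged at 1.
New components: {0,1,2,3,4,5,6,7,8}
Are 2 and 5 in the same component? yes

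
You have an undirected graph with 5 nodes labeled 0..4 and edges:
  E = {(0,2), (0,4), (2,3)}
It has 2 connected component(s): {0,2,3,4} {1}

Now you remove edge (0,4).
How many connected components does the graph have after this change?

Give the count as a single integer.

Initial component count: 2
Remove (0,4): it was a bridge. Count increases: 2 -> 3.
  After removal, components: {0,2,3} {1} {4}
New component count: 3

Answer: 3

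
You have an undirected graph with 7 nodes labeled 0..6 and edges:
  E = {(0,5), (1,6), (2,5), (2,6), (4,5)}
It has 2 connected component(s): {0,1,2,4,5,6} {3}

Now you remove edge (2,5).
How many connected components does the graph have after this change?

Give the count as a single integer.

Answer: 3

Derivation:
Initial component count: 2
Remove (2,5): it was a bridge. Count increases: 2 -> 3.
  After removal, components: {0,4,5} {1,2,6} {3}
New component count: 3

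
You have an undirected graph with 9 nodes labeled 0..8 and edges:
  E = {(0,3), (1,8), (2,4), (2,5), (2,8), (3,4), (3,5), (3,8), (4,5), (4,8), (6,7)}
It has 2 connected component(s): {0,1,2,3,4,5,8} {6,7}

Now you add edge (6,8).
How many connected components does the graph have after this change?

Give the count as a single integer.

Answer: 1

Derivation:
Initial component count: 2
Add (6,8): merges two components. Count decreases: 2 -> 1.
New component count: 1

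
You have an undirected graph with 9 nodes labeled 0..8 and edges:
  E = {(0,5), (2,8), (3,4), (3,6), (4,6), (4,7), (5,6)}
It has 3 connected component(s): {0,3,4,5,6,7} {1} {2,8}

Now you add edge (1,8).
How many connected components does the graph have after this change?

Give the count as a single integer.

Answer: 2

Derivation:
Initial component count: 3
Add (1,8): merges two components. Count decreases: 3 -> 2.
New component count: 2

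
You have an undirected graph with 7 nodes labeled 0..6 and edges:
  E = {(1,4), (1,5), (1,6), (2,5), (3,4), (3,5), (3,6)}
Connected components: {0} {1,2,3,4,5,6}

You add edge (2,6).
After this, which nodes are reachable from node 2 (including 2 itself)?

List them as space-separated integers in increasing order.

Before: nodes reachable from 2: {1,2,3,4,5,6}
Adding (2,6): both endpoints already in same component. Reachability from 2 unchanged.
After: nodes reachable from 2: {1,2,3,4,5,6}

Answer: 1 2 3 4 5 6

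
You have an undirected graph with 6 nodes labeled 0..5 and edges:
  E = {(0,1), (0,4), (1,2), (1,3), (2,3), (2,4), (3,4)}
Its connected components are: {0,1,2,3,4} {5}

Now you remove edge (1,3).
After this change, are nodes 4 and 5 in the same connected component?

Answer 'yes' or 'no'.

Initial components: {0,1,2,3,4} {5}
Removing edge (1,3): not a bridge — component count unchanged at 2.
New components: {0,1,2,3,4} {5}
Are 4 and 5 in the same component? no

Answer: no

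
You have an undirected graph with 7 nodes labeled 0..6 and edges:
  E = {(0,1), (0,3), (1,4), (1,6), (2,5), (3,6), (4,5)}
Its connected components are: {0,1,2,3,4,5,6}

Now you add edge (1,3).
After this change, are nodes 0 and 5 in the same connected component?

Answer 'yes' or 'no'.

Answer: yes

Derivation:
Initial components: {0,1,2,3,4,5,6}
Adding edge (1,3): both already in same component {0,1,2,3,4,5,6}. No change.
New components: {0,1,2,3,4,5,6}
Are 0 and 5 in the same component? yes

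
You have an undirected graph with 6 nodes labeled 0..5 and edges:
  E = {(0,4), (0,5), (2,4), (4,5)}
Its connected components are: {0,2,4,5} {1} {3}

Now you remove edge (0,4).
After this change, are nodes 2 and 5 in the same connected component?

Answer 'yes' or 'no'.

Initial components: {0,2,4,5} {1} {3}
Removing edge (0,4): not a bridge — component count unchanged at 3.
New components: {0,2,4,5} {1} {3}
Are 2 and 5 in the same component? yes

Answer: yes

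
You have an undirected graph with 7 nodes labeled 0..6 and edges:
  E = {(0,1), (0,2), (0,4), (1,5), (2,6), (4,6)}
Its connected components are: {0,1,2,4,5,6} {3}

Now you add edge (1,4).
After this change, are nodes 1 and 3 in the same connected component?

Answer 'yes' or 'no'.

Answer: no

Derivation:
Initial components: {0,1,2,4,5,6} {3}
Adding edge (1,4): both already in same component {0,1,2,4,5,6}. No change.
New components: {0,1,2,4,5,6} {3}
Are 1 and 3 in the same component? no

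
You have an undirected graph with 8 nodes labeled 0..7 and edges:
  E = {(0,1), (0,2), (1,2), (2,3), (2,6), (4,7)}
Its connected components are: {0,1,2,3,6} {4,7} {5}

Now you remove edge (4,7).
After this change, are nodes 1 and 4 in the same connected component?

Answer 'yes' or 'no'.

Initial components: {0,1,2,3,6} {4,7} {5}
Removing edge (4,7): it was a bridge — component count 3 -> 4.
New components: {0,1,2,3,6} {4} {5} {7}
Are 1 and 4 in the same component? no

Answer: no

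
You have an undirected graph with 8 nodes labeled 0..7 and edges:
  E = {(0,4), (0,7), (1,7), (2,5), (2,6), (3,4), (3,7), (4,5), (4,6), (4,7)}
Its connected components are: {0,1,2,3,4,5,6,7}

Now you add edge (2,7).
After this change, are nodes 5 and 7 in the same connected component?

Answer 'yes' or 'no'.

Initial components: {0,1,2,3,4,5,6,7}
Adding edge (2,7): both already in same component {0,1,2,3,4,5,6,7}. No change.
New components: {0,1,2,3,4,5,6,7}
Are 5 and 7 in the same component? yes

Answer: yes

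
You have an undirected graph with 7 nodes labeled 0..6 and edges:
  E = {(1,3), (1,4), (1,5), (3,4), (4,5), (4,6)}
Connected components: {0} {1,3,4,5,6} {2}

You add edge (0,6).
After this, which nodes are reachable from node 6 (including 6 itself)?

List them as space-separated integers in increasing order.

Answer: 0 1 3 4 5 6

Derivation:
Before: nodes reachable from 6: {1,3,4,5,6}
Adding (0,6): merges 6's component with another. Reachability grows.
After: nodes reachable from 6: {0,1,3,4,5,6}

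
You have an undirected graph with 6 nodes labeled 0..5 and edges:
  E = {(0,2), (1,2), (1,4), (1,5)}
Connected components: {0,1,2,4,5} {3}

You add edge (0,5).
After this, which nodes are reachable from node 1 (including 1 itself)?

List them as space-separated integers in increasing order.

Before: nodes reachable from 1: {0,1,2,4,5}
Adding (0,5): both endpoints already in same component. Reachability from 1 unchanged.
After: nodes reachable from 1: {0,1,2,4,5}

Answer: 0 1 2 4 5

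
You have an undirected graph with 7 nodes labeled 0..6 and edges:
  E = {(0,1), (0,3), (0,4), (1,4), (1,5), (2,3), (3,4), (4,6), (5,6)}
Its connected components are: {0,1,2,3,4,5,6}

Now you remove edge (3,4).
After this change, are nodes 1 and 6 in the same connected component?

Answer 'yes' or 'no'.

Initial components: {0,1,2,3,4,5,6}
Removing edge (3,4): not a bridge — component count unchanged at 1.
New components: {0,1,2,3,4,5,6}
Are 1 and 6 in the same component? yes

Answer: yes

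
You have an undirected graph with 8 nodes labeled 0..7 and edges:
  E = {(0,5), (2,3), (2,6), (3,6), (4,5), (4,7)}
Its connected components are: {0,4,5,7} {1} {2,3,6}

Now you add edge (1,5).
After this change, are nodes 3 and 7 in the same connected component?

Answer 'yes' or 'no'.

Initial components: {0,4,5,7} {1} {2,3,6}
Adding edge (1,5): merges {1} and {0,4,5,7}.
New components: {0,1,4,5,7} {2,3,6}
Are 3 and 7 in the same component? no

Answer: no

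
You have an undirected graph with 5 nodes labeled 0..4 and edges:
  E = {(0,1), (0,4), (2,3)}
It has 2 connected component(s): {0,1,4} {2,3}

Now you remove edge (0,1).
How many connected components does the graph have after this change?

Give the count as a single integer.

Initial component count: 2
Remove (0,1): it was a bridge. Count increases: 2 -> 3.
  After removal, components: {0,4} {1} {2,3}
New component count: 3

Answer: 3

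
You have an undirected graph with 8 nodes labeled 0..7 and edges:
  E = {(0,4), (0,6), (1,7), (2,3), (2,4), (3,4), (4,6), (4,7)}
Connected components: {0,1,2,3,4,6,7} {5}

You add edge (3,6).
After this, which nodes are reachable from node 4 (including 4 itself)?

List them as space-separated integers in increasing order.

Answer: 0 1 2 3 4 6 7

Derivation:
Before: nodes reachable from 4: {0,1,2,3,4,6,7}
Adding (3,6): both endpoints already in same component. Reachability from 4 unchanged.
After: nodes reachable from 4: {0,1,2,3,4,6,7}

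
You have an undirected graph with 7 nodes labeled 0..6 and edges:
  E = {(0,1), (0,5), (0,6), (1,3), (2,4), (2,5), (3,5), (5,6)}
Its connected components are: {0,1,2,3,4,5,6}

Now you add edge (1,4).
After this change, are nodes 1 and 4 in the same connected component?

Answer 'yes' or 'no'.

Initial components: {0,1,2,3,4,5,6}
Adding edge (1,4): both already in same component {0,1,2,3,4,5,6}. No change.
New components: {0,1,2,3,4,5,6}
Are 1 and 4 in the same component? yes

Answer: yes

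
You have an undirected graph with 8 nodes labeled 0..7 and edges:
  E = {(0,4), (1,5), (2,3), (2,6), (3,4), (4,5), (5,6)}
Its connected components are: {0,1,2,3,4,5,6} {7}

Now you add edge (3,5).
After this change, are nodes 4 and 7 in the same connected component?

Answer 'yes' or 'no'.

Initial components: {0,1,2,3,4,5,6} {7}
Adding edge (3,5): both already in same component {0,1,2,3,4,5,6}. No change.
New components: {0,1,2,3,4,5,6} {7}
Are 4 and 7 in the same component? no

Answer: no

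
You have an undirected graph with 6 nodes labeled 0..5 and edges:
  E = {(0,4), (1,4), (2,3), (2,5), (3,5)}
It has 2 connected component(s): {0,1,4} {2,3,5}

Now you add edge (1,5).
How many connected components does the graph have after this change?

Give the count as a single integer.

Initial component count: 2
Add (1,5): merges two components. Count decreases: 2 -> 1.
New component count: 1

Answer: 1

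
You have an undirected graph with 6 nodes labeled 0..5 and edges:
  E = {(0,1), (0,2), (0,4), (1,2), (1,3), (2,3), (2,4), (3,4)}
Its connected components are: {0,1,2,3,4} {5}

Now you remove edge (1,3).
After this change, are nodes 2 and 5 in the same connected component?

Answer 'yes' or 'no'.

Initial components: {0,1,2,3,4} {5}
Removing edge (1,3): not a bridge — component count unchanged at 2.
New components: {0,1,2,3,4} {5}
Are 2 and 5 in the same component? no

Answer: no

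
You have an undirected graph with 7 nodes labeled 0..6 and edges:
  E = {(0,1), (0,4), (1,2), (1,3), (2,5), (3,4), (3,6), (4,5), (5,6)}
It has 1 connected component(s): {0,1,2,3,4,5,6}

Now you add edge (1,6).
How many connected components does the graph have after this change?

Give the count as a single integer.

Answer: 1

Derivation:
Initial component count: 1
Add (1,6): endpoints already in same component. Count unchanged: 1.
New component count: 1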